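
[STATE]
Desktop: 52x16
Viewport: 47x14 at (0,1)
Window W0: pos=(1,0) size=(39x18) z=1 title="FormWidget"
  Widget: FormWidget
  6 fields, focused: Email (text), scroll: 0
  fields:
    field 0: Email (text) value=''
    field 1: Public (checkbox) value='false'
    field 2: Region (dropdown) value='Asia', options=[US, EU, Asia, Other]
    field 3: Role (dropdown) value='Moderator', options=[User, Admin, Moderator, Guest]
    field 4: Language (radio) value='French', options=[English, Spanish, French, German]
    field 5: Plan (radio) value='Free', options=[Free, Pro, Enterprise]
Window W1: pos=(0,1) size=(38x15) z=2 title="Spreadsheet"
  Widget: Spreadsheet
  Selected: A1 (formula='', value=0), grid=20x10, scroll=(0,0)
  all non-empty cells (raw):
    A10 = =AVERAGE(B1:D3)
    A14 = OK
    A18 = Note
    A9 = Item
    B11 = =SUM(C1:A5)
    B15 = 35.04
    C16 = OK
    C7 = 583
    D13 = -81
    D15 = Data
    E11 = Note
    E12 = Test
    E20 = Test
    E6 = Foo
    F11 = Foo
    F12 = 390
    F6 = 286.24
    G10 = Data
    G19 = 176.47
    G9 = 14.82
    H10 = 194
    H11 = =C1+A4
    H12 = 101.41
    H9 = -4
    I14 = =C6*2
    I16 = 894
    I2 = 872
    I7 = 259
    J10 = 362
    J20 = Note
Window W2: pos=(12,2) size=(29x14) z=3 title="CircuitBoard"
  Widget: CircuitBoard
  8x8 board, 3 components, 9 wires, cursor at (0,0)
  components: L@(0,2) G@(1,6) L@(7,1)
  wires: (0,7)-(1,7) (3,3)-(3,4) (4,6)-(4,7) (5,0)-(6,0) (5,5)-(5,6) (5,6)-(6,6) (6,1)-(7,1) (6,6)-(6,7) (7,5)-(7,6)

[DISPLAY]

┏━━━━━━━━━━━━━━━━━━━━━━━━━━━━━━━━━━━━┓ ┃       
┃ Spreadshee┏━━━━━━━━━━━━━━━━━━━━━━━━━━━┓      
┠───────────┃ CircuitBoard              ┃      
┃A1:        ┠───────────────────────────┨      
┃       A   ┃   0 1 2 3 4 5 6 7         ┃      
┃-----------┃0  [.]      L              ┃      
┃  1      [0┃                           ┃      
┃  2        ┃1                          ┃      
┃  3        ┃                           ┃      
┃  4        ┃2                          ┃      
┃  5        ┃                           ┃      
┃  6        ┃3               · ─ ·      ┃      
┃  7        ┃                           ┃      
┃  8        ┃4                          ┃      


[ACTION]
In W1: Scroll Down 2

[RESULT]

┏━━━━━━━━━━━━━━━━━━━━━━━━━━━━━━━━━━━━┓ ┃       
┃ Spreadshee┏━━━━━━━━━━━━━━━━━━━━━━━━━━━┓      
┠───────────┃ CircuitBoard              ┃      
┃A1:        ┠───────────────────────────┨      
┃       A   ┃   0 1 2 3 4 5 6 7         ┃      
┃-----------┃0  [.]      L              ┃      
┃  3        ┃                           ┃      
┃  4        ┃1                          ┃      
┃  5        ┃                           ┃      
┃  6        ┃2                          ┃      
┃  7        ┃                           ┃      
┃  8        ┃3               · ─ ·      ┃      
┃  9 Item   ┃                           ┃      
┃ 10        ┃4                          ┃      


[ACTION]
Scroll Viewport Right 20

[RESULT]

━━━━━━━━━━━━━━━━━━━━━━━━━━━━━━━━┓ ┃            
eadshee┏━━━━━━━━━━━━━━━━━━━━━━━━━━━┓           
───────┃ CircuitBoard              ┃           
       ┠───────────────────────────┨           
   A   ┃   0 1 2 3 4 5 6 7         ┃           
-------┃0  [.]      L              ┃           
       ┃                           ┃           
       ┃1                          ┃           
       ┃                           ┃           
       ┃2                          ┃           
       ┃                           ┃           
       ┃3               · ─ ·      ┃           
Item   ┃                           ┃           
       ┃4                          ┃           


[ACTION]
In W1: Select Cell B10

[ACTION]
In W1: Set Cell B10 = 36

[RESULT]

━━━━━━━━━━━━━━━━━━━━━━━━━━━━━━━━┓ ┃            
eadshee┏━━━━━━━━━━━━━━━━━━━━━━━━━━━┓           
───────┃ CircuitBoard              ┃           
 36    ┠───────────────────────────┨           
   A   ┃   0 1 2 3 4 5 6 7         ┃           
-------┃0  [.]      L              ┃           
       ┃                           ┃           
       ┃1                          ┃           
       ┃                           ┃           
       ┃2                          ┃           
       ┃                           ┃           
       ┃3               · ─ ·      ┃           
Item   ┃                           ┃           
       ┃4                          ┃           


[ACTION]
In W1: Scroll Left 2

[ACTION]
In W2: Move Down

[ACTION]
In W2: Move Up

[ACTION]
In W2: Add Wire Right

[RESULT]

━━━━━━━━━━━━━━━━━━━━━━━━━━━━━━━━┓ ┃            
eadshee┏━━━━━━━━━━━━━━━━━━━━━━━━━━━┓           
───────┃ CircuitBoard              ┃           
 36    ┠───────────────────────────┨           
   A   ┃   0 1 2 3 4 5 6 7         ┃           
-------┃0  [.]─ ·   L              ┃           
       ┃                           ┃           
       ┃1                          ┃           
       ┃                           ┃           
       ┃2                          ┃           
       ┃                           ┃           
       ┃3               · ─ ·      ┃           
Item   ┃                           ┃           
       ┃4                          ┃           


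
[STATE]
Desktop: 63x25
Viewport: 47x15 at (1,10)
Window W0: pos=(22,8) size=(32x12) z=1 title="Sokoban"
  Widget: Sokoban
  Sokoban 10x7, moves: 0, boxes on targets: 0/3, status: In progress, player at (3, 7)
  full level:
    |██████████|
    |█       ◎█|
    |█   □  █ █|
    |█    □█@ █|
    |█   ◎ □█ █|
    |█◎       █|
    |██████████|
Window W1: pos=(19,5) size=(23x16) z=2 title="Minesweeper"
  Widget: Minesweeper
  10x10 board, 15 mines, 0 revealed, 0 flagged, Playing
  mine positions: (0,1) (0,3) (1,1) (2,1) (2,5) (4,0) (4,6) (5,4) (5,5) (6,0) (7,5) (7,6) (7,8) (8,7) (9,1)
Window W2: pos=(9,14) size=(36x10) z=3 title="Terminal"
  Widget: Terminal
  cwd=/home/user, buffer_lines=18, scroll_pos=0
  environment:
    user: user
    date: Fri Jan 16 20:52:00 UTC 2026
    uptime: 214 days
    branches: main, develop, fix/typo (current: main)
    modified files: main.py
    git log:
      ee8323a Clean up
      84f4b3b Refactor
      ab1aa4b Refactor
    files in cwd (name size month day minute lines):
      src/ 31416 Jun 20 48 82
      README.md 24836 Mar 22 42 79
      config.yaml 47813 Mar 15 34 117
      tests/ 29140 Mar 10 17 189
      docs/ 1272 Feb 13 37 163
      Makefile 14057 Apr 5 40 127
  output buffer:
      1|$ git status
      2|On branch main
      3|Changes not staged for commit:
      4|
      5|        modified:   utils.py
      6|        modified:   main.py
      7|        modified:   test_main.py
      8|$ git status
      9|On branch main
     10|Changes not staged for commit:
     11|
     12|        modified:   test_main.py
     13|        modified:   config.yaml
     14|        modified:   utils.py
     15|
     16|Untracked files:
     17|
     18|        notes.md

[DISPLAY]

                  ┃■■■■■■■■■■           ┃──────
                  ┃■■■■■■■■■■           ┃      
                  ┃■■■■■■■■■■           ┃      
                  ┃■■■■■■■■■■           ┃      
        ┏━━━━━━━━━━━━━━━━━━━━━━━━━━━━━━━━━━┓   
        ┃ Terminal                         ┃   
        ┠──────────────────────────────────┨   
        ┃$ git status                      ┃   
        ┃On branch main                    ┃   
        ┃Changes not staged for commit:    ┃━━━
        ┃                                  ┃   
        ┃        modified:   utils.py      ┃   
        ┃        modified:   main.py       ┃   
        ┗━━━━━━━━━━━━━━━━━━━━━━━━━━━━━━━━━━┛   
                                               


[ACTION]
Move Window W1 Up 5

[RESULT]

                  ┃■■■■■■■■■■           ┃──────
                  ┃■■■■■■■■■■           ┃      
                  ┃■■■■■■■■■■           ┃      
                  ┃                     ┃      
        ┏━━━━━━━━━━━━━━━━━━━━━━━━━━━━━━━━━━┓   
        ┃ Terminal                         ┃   
        ┠──────────────────────────────────┨   
        ┃$ git status                      ┃   
        ┃On branch main                    ┃   
        ┃Changes not staged for commit:    ┃━━━
        ┃                                  ┃   
        ┃        modified:   utils.py      ┃   
        ┃        modified:   main.py       ┃   
        ┗━━━━━━━━━━━━━━━━━━━━━━━━━━━━━━━━━━┛   
                                               


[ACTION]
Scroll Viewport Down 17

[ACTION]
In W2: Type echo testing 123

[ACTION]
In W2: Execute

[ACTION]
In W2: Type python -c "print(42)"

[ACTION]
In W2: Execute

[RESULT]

                  ┃■■■■■■■■■■           ┃──────
                  ┃■■■■■■■■■■           ┃      
                  ┃■■■■■■■■■■           ┃      
                  ┃                     ┃      
        ┏━━━━━━━━━━━━━━━━━━━━━━━━━━━━━━━━━━┓   
        ┃ Terminal                         ┃   
        ┠──────────────────────────────────┨   
        ┃        notes.md                  ┃   
        ┃$ echo testing 123                ┃   
        ┃testing 123                       ┃━━━
        ┃$ python -c "print(42)"           ┃   
        ┃42                                ┃   
        ┃$ █                               ┃   
        ┗━━━━━━━━━━━━━━━━━━━━━━━━━━━━━━━━━━┛   
                                               


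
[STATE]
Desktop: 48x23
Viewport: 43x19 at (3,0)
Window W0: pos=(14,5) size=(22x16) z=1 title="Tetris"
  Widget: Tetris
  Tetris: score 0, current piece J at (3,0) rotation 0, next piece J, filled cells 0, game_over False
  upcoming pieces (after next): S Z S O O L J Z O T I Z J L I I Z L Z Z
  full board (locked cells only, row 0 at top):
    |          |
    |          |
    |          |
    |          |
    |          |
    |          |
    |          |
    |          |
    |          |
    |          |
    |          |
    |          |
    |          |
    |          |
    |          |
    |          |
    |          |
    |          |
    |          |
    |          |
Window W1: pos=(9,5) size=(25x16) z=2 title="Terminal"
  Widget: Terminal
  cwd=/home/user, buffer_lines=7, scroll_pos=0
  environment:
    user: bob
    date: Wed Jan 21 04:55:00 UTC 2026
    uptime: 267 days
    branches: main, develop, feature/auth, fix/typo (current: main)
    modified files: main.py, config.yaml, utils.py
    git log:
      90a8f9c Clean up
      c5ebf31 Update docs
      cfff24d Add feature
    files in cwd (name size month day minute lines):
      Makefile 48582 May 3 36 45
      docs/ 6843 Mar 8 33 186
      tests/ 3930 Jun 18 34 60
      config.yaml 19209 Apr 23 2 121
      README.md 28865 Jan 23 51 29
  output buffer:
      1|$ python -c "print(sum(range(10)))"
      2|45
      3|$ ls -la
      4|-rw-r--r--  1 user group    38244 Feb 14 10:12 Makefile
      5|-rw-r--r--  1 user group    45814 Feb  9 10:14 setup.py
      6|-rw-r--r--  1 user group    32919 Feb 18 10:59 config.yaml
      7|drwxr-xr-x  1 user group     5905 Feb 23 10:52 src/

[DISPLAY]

                                           
                                           
                                           
                                           
                                           
      ┏━━━━━━━━━━━━━━━━━━━━━━━┓━┓          
      ┃ Terminal              ┃ ┃          
      ┠───────────────────────┨─┨          
      ┃$ python -c "print(sum(┃ ┃          
      ┃45                     ┃ ┃          
      ┃$ ls -la               ┃ ┃          
      ┃-rw-r--r--  1 user grou┃ ┃          
      ┃-rw-r--r--  1 user grou┃ ┃          
      ┃-rw-r--r--  1 user grou┃ ┃          
      ┃drwxr-xr-x  1 user grou┃ ┃          
      ┃$ █                    ┃ ┃          
      ┃                       ┃ ┃          
      ┃                       ┃ ┃          
      ┃                       ┃ ┃          


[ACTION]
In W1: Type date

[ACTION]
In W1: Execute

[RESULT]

                                           
                                           
                                           
                                           
                                           
      ┏━━━━━━━━━━━━━━━━━━━━━━━┓━┓          
      ┃ Terminal              ┃ ┃          
      ┠───────────────────────┨─┨          
      ┃$ python -c "print(sum(┃ ┃          
      ┃45                     ┃ ┃          
      ┃$ ls -la               ┃ ┃          
      ┃-rw-r--r--  1 user grou┃ ┃          
      ┃-rw-r--r--  1 user grou┃ ┃          
      ┃-rw-r--r--  1 user grou┃ ┃          
      ┃drwxr-xr-x  1 user grou┃ ┃          
      ┃$ date                 ┃ ┃          
      ┃Wed Jan 21 04:55:00 UTC┃ ┃          
      ┃$ █                    ┃ ┃          
      ┃                       ┃ ┃          


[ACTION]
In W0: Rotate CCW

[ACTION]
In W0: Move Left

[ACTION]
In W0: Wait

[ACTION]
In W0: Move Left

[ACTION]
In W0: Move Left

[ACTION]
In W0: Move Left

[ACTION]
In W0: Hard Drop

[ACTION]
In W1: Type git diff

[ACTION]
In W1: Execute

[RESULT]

                                           
                                           
                                           
                                           
                                           
      ┏━━━━━━━━━━━━━━━━━━━━━━━┓━┓          
      ┃ Terminal              ┃ ┃          
      ┠───────────────────────┨─┨          
      ┃-rw-r--r--  1 user grou┃ ┃          
      ┃drwxr-xr-x  1 user grou┃ ┃          
      ┃$ date                 ┃ ┃          
      ┃Wed Jan 21 04:55:00 UTC┃ ┃          
      ┃$ git diff             ┃ ┃          
      ┃diff --git a/main.py b/┃ ┃          
      ┃--- a/main.py          ┃ ┃          
      ┃+++ b/main.py          ┃ ┃          
      ┃@@ -1,3 +1,4 @@        ┃ ┃          
      ┃+# updated             ┃ ┃          
      ┃ import sys            ┃ ┃          


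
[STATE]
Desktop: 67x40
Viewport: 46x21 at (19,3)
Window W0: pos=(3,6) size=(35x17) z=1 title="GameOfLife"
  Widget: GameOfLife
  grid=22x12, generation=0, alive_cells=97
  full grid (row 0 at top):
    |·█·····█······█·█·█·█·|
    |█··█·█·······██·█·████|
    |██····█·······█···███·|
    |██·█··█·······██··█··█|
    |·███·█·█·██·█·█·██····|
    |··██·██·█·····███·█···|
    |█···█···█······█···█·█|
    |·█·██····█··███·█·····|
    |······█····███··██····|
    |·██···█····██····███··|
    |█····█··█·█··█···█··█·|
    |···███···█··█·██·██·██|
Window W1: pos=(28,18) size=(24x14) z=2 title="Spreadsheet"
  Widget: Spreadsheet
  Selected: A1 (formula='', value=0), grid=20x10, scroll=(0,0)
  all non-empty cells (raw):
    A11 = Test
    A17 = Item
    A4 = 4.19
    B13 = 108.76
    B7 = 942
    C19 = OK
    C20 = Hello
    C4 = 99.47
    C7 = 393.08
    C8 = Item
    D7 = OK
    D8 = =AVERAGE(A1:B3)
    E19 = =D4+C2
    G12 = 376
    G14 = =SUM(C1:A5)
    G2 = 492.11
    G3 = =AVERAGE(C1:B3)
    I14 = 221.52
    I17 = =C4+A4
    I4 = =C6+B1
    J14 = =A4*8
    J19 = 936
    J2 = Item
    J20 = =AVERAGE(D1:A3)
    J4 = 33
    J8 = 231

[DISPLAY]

                                              
                                              
                                              
━━━━━━━━━━━━━━━━━━┓                           
                  ┃                           
──────────────────┨                           
                  ┃                           
·█·█·█·           ┃                           
·█·████           ┃                           
···███·           ┃                           
█··█··█           ┃                           
·██····           ┃                           
██·█···           ┃                           
█···█·█           ┃                           
·█·····           ┃                           
·██····  ┏━━━━━━━━━━━━━━━━━━━━━━┓             
··███··  ┃ Spreadsheet          ┃             
··█··█·  ┠──────────────────────┨             
█·██·██  ┃A1:                   ┃             
━━━━━━━━━┃       A       B      ┃             
         ┃----------------------┃             


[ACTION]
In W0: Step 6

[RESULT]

                                              
                                              
                                              
━━━━━━━━━━━━━━━━━━┓                           
                  ┃                           
──────────────────┨                           
                  ┃                           
·······           ┃                           
····██·           ┃                           
·█·█···           ┃                           
█·█····           ┃                           
··█····           ┃                           
█··█···           ┃                           
·······           ┃                           
·██····           ┃                           
··█····  ┏━━━━━━━━━━━━━━━━━━━━━━┓             
···█···  ┃ Spreadsheet          ┃             
··██···  ┠──────────────────────┨             
·██····  ┃A1:                   ┃             
━━━━━━━━━┃       A       B      ┃             
         ┃----------------------┃             


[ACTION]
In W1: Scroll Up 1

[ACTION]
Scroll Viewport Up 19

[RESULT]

                                              
                                              
                                              
                                              
                                              
                                              
━━━━━━━━━━━━━━━━━━┓                           
                  ┃                           
──────────────────┨                           
                  ┃                           
·······           ┃                           
····██·           ┃                           
·█·█···           ┃                           
█·█····           ┃                           
··█····           ┃                           
█··█···           ┃                           
·······           ┃                           
·██····           ┃                           
··█····  ┏━━━━━━━━━━━━━━━━━━━━━━┓             
···█···  ┃ Spreadsheet          ┃             
··██···  ┠──────────────────────┨             


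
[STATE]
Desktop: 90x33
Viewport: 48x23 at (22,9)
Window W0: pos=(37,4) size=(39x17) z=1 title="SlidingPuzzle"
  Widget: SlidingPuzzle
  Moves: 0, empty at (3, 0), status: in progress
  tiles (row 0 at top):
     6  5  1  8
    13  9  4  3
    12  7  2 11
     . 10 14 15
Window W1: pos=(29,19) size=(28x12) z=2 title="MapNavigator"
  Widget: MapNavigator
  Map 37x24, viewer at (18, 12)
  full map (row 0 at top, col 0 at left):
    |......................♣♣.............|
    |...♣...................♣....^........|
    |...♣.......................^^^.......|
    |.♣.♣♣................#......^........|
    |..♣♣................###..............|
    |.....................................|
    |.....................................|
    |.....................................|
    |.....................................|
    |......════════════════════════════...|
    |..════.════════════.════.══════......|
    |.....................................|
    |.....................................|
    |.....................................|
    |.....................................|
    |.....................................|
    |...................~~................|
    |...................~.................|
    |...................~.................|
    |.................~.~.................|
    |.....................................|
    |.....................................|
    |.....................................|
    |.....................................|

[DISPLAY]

               ┃├────┼────┼────┼────┤           
               ┃│ 13 │  9 │  4 │  3 │           
               ┃├────┼────┼────┼────┤           
               ┃│ 12 │  7 │  2 │ 11 │           
               ┃├────┼────┼────┼────┤           
               ┃│    │ 10 │ 14 │ 15 │           
               ┃└────┴────┴────┴────┘           
               ┃Moves: 0                        
               ┃                                
               ┃                                
       ┏━━━━━━━━━━━━━━━━━━━━━━━━━━┓             
       ┃ MapNavigator             ┃━━━━━━━━━━━━━
       ┠──────────────────────────┨             
       ┃..........................┃             
       ┃.═════════════════════════┃             
       ┃═.════════════.════.══════┃             
       ┃..........................┃             
       ┃.............@............┃             
       ┃..........................┃             
       ┃..........................┃             
       ┃..........................┃             
       ┗━━━━━━━━━━━━━━━━━━━━━━━━━━┛             
                                                


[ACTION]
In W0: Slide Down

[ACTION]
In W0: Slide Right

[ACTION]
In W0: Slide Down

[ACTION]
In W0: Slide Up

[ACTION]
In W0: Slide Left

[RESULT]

               ┃├────┼────┼────┼────┤           
               ┃│ 13 │  9 │  4 │  3 │           
               ┃├────┼────┼────┼────┤           
               ┃│  7 │    │  2 │ 11 │           
               ┃├────┼────┼────┼────┤           
               ┃│ 12 │ 10 │ 14 │ 15 │           
               ┃└────┴────┴────┴────┘           
               ┃Moves: 4                        
               ┃                                
               ┃                                
       ┏━━━━━━━━━━━━━━━━━━━━━━━━━━┓             
       ┃ MapNavigator             ┃━━━━━━━━━━━━━
       ┠──────────────────────────┨             
       ┃..........................┃             
       ┃.═════════════════════════┃             
       ┃═.════════════.════.══════┃             
       ┃..........................┃             
       ┃.............@............┃             
       ┃..........................┃             
       ┃..........................┃             
       ┃..........................┃             
       ┗━━━━━━━━━━━━━━━━━━━━━━━━━━┛             
                                                


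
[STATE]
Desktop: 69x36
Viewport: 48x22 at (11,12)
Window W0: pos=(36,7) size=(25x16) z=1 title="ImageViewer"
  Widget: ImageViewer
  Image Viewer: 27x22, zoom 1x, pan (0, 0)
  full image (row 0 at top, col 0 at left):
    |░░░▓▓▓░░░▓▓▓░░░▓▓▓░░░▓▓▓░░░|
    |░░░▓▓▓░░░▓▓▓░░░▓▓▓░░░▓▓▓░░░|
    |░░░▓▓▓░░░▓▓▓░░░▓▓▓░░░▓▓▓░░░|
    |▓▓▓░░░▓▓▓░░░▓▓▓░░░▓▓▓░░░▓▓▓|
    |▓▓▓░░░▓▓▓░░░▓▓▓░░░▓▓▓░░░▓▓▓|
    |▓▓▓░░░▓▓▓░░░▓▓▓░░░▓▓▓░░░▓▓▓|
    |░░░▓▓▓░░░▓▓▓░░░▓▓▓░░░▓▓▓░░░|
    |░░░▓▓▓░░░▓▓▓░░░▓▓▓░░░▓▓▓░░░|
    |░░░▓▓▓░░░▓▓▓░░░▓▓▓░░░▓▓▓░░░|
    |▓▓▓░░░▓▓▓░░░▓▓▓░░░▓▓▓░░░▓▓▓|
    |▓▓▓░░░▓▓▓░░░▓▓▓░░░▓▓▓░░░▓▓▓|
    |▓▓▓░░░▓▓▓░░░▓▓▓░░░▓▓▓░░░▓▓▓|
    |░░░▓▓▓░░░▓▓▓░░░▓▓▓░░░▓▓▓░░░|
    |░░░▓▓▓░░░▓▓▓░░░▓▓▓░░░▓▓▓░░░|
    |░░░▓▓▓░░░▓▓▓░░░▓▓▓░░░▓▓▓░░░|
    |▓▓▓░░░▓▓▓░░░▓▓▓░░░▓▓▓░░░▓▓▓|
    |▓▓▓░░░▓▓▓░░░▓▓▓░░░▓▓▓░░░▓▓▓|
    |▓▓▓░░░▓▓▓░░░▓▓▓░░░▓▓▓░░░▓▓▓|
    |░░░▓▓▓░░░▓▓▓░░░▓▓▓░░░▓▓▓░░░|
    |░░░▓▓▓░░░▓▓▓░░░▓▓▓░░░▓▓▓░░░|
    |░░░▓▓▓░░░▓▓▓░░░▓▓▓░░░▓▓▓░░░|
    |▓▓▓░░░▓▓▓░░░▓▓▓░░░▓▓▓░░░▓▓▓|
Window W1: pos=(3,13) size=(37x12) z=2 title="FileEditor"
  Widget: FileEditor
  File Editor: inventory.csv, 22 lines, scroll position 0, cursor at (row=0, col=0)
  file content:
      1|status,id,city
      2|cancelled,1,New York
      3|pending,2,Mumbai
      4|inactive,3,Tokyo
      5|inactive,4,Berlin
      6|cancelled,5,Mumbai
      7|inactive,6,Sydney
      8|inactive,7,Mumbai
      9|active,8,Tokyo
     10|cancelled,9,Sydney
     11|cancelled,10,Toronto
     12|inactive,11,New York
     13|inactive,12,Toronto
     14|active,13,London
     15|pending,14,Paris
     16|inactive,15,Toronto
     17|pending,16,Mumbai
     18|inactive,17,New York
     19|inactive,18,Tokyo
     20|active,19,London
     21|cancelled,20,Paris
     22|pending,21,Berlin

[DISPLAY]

                         ┃░░░▓▓▓░░░▓▓▓░░░▓▓▓░░░▓
━━━━━━━━━━━━━━━━━━━━━━━━━━━━┓░░░▓▓▓░░░▓▓▓░░░▓▓▓░
itor                        ┃░░░▓▓▓░░░▓▓▓░░░▓▓▓░
────────────────────────────┨░░░▓▓▓░░░▓▓▓░░░▓▓▓░
id,city                    ▲┃▓▓▓░░░▓▓▓░░░▓▓▓░░░▓
ed,1,New York              █┃▓▓▓░░░▓▓▓░░░▓▓▓░░░▓
,2,Mumbai                  ░┃▓▓▓░░░▓▓▓░░░▓▓▓░░░▓
e,3,Tokyo                  ░┃░░░▓▓▓░░░▓▓▓░░░▓▓▓░
e,4,Berlin                 ░┃░░░▓▓▓░░░▓▓▓░░░▓▓▓░
ed,5,Mumbai                ░┃░░░▓▓▓░░░▓▓▓░░░▓▓▓░
e,6,Sydney                 ░┃━━━━━━━━━━━━━━━━━━━
e,7,Mumbai                 ▼┃                   
━━━━━━━━━━━━━━━━━━━━━━━━━━━━┛                   
                                                
                                                
                                                
                                                
                                                
                                                
                                                
                                                
                                                


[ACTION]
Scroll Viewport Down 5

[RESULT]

itor                        ┃░░░▓▓▓░░░▓▓▓░░░▓▓▓░
────────────────────────────┨░░░▓▓▓░░░▓▓▓░░░▓▓▓░
id,city                    ▲┃▓▓▓░░░▓▓▓░░░▓▓▓░░░▓
ed,1,New York              █┃▓▓▓░░░▓▓▓░░░▓▓▓░░░▓
,2,Mumbai                  ░┃▓▓▓░░░▓▓▓░░░▓▓▓░░░▓
e,3,Tokyo                  ░┃░░░▓▓▓░░░▓▓▓░░░▓▓▓░
e,4,Berlin                 ░┃░░░▓▓▓░░░▓▓▓░░░▓▓▓░
ed,5,Mumbai                ░┃░░░▓▓▓░░░▓▓▓░░░▓▓▓░
e,6,Sydney                 ░┃━━━━━━━━━━━━━━━━━━━
e,7,Mumbai                 ▼┃                   
━━━━━━━━━━━━━━━━━━━━━━━━━━━━┛                   
                                                
                                                
                                                
                                                
                                                
                                                
                                                
                                                
                                                
                                                
                                                


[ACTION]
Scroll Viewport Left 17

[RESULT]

   ┃ FileEditor                        ┃░░░▓▓▓░░
   ┠───────────────────────────────────┨░░░▓▓▓░░
   ┃█tatus,id,city                    ▲┃▓▓▓░░░▓▓
   ┃cancelled,1,New York              █┃▓▓▓░░░▓▓
   ┃pending,2,Mumbai                  ░┃▓▓▓░░░▓▓
   ┃inactive,3,Tokyo                  ░┃░░░▓▓▓░░
   ┃inactive,4,Berlin                 ░┃░░░▓▓▓░░
   ┃cancelled,5,Mumbai                ░┃░░░▓▓▓░░
   ┃inactive,6,Sydney                 ░┃━━━━━━━━
   ┃inactive,7,Mumbai                 ▼┃        
   ┗━━━━━━━━━━━━━━━━━━━━━━━━━━━━━━━━━━━┛        
                                                
                                                
                                                
                                                
                                                
                                                
                                                
                                                
                                                
                                                
                                                


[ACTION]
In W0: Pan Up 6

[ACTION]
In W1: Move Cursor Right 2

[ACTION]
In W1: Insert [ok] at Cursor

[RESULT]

   ┃ FileEditor                        ┃░░░▓▓▓░░
   ┠───────────────────────────────────┨░░░▓▓▓░░
   ┃stok█tus,id,city                  ▲┃▓▓▓░░░▓▓
   ┃cancelled,1,New York              █┃▓▓▓░░░▓▓
   ┃pending,2,Mumbai                  ░┃▓▓▓░░░▓▓
   ┃inactive,3,Tokyo                  ░┃░░░▓▓▓░░
   ┃inactive,4,Berlin                 ░┃░░░▓▓▓░░
   ┃cancelled,5,Mumbai                ░┃░░░▓▓▓░░
   ┃inactive,6,Sydney                 ░┃━━━━━━━━
   ┃inactive,7,Mumbai                 ▼┃        
   ┗━━━━━━━━━━━━━━━━━━━━━━━━━━━━━━━━━━━┛        
                                                
                                                
                                                
                                                
                                                
                                                
                                                
                                                
                                                
                                                
                                                


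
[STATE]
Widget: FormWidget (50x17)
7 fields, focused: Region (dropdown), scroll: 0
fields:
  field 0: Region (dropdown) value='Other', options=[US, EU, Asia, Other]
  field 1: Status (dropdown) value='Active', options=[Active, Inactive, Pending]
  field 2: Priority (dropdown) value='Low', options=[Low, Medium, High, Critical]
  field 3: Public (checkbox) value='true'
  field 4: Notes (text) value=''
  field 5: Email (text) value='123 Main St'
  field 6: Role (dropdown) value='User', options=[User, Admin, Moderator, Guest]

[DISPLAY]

> Region:     [Other                            ▼]
  Status:     [Active                           ▼]
  Priority:   [Low                              ▼]
  Public:     [x]                                 
  Notes:      [                                  ]
  Email:      [123 Main St                       ]
  Role:       [User                             ▼]
                                                  
                                                  
                                                  
                                                  
                                                  
                                                  
                                                  
                                                  
                                                  
                                                  


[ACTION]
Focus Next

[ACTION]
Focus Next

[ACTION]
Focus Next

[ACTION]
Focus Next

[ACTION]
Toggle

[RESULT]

  Region:     [Other                            ▼]
  Status:     [Active                           ▼]
  Priority:   [Low                              ▼]
  Public:     [x]                                 
> Notes:      [                                  ]
  Email:      [123 Main St                       ]
  Role:       [User                             ▼]
                                                  
                                                  
                                                  
                                                  
                                                  
                                                  
                                                  
                                                  
                                                  
                                                  


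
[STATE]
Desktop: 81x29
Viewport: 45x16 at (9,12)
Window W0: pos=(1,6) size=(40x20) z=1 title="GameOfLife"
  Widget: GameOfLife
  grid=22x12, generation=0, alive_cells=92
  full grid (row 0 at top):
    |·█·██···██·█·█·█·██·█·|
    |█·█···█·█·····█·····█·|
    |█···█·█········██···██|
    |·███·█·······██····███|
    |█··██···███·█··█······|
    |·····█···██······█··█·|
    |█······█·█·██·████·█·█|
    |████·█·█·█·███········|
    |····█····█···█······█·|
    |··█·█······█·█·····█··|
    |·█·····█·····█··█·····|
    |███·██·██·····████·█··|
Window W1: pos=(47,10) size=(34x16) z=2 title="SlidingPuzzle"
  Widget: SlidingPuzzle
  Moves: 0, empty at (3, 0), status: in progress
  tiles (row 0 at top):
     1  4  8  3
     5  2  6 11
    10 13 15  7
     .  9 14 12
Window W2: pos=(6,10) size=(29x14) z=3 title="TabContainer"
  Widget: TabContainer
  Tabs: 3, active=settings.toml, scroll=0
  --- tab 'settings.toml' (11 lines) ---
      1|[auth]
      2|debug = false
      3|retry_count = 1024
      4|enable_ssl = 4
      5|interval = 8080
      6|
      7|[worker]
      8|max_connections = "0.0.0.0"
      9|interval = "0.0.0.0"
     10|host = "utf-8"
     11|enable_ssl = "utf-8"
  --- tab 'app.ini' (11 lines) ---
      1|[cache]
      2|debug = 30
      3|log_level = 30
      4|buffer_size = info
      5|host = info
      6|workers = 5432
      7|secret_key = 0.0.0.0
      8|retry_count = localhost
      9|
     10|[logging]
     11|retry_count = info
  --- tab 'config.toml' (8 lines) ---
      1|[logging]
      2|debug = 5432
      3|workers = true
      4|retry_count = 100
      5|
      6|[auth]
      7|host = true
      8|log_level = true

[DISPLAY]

─────────────────────────┨     ┃      ┠──────
ettings.toml]│ app.ini │ ┃     ┃      ┃┌────┬
─────────────────────────┃     ┃      ┃│  1 │
uth]                     ┃     ┃      ┃├────┼
bug = false              ┃     ┃      ┃│  5 │
try_count = 1024         ┃     ┃      ┃├────┼
able_ssl = 4             ┃     ┃      ┃│ 10 │
terval = 8080            ┃     ┃      ┃├────┼
                         ┃     ┃      ┃│    │
orker]                   ┃     ┃      ┃└────┴
x_connections = "0.0.0.0"┃     ┃      ┃Moves:
━━━━━━━━━━━━━━━━━━━━━━━━━┛     ┃      ┃      
                               ┃      ┃      
━━━━━━━━━━━━━━━━━━━━━━━━━━━━━━━┛      ┗━━━━━━
                                             
                                             


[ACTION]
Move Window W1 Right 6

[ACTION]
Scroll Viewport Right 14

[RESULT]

───────────┨     ┃      ┠────────────────────
 app.ini │ ┃     ┃      ┃┌────┬────┬────┬────
───────────┃     ┃      ┃│  1 │  4 │  8 │  3 
           ┃     ┃      ┃├────┼────┼────┼────
           ┃     ┃      ┃│  5 │  2 │  6 │ 11 
24         ┃     ┃      ┃├────┼────┼────┼────
           ┃     ┃      ┃│ 10 │ 13 │ 15 │  7 
           ┃     ┃      ┃├────┼────┼────┼────
           ┃     ┃      ┃│    │  9 │ 14 │ 12 
           ┃     ┃      ┃└────┴────┴────┴────
= "0.0.0.0"┃     ┃      ┃Moves: 0            
━━━━━━━━━━━┛     ┃      ┃                    
                 ┃      ┃                    
━━━━━━━━━━━━━━━━━┛      ┗━━━━━━━━━━━━━━━━━━━━
                                             
                                             


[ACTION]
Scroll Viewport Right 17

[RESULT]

    ┃      ┠────────────────────────────────┨
    ┃      ┃┌────┬────┬────┬────┐           ┃
    ┃      ┃│  1 │  4 │  8 │  3 │           ┃
    ┃      ┃├────┼────┼────┼────┤           ┃
    ┃      ┃│  5 │  2 │  6 │ 11 │           ┃
    ┃      ┃├────┼────┼────┼────┤           ┃
    ┃      ┃│ 10 │ 13 │ 15 │  7 │           ┃
    ┃      ┃├────┼────┼────┼────┤           ┃
    ┃      ┃│    │  9 │ 14 │ 12 │           ┃
    ┃      ┃└────┴────┴────┴────┘           ┃
    ┃      ┃Moves: 0                        ┃
    ┃      ┃                                ┃
    ┃      ┃                                ┃
━━━━┛      ┗━━━━━━━━━━━━━━━━━━━━━━━━━━━━━━━━┛
                                             
                                             


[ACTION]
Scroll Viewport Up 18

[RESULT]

                                             
                                             
                                             
                                             
                                             
                                             
━━━━┓                                        
    ┃                                        
────┨                                        
    ┃                                        
    ┃      ┏━━━━━━━━━━━━━━━━━━━━━━━━━━━━━━━━┓
    ┃      ┃ SlidingPuzzle                  ┃
    ┃      ┠────────────────────────────────┨
    ┃      ┃┌────┬────┬────┬────┐           ┃
    ┃      ┃│  1 │  4 │  8 │  3 │           ┃
    ┃      ┃├────┼────┼────┼────┤           ┃


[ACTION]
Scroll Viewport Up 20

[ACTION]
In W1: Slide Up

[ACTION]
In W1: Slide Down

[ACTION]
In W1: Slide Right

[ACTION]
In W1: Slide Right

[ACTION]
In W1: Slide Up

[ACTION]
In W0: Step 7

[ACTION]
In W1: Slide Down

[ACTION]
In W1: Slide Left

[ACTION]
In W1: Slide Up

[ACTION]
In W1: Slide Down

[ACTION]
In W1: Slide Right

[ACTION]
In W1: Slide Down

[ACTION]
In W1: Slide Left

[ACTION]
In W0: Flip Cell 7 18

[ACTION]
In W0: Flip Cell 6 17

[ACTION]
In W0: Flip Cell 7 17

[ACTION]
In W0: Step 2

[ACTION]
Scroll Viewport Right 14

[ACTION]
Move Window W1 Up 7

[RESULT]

                                             
                                             
                                             
           ┏━━━━━━━━━━━━━━━━━━━━━━━━━━━━━━━━┓
           ┃ SlidingPuzzle                  ┃
           ┠────────────────────────────────┨
━━━━┓      ┃┌────┬────┬────┬────┐           ┃
    ┃      ┃│  1 │  4 │  8 │  3 │           ┃
────┨      ┃├────┼────┼────┼────┤           ┃
    ┃      ┃│  2 │    │  6 │ 11 │           ┃
    ┃      ┃├────┼────┼────┼────┤           ┃
    ┃      ┃│  5 │ 13 │ 15 │  7 │           ┃
    ┃      ┃├────┼────┼────┼────┤           ┃
    ┃      ┃│ 10 │  9 │ 14 │ 12 │           ┃
    ┃      ┃└────┴────┴────┴────┘           ┃
    ┃      ┃Moves: 9                        ┃
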